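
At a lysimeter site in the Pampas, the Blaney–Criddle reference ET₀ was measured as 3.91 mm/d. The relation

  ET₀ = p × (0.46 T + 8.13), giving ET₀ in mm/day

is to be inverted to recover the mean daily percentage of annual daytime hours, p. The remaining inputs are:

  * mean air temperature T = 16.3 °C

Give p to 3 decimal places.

0.250

p = ET₀ / (0.46 T + 8.13) = 3.91 / (0.46 × 16.3 + 8.13) = 3.91 / 15.628 = 0.2502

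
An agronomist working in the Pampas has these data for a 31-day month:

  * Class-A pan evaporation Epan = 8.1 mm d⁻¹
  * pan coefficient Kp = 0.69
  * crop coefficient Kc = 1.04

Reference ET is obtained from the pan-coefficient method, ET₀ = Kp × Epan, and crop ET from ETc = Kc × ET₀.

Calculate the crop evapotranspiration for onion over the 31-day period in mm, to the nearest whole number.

180 mm

ET₀ = 0.69 × 8.1 = 5.5890 mm/d
ETc = Kc × ET₀ = 1.04 × 5.5890 = 5.8126 mm/d
Over 31 days: 5.8126 × 31 = 180.191 mm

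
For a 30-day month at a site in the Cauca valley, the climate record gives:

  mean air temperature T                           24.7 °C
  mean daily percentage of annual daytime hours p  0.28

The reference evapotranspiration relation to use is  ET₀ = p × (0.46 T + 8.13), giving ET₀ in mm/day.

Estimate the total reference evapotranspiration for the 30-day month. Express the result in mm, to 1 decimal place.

ET₀ = 0.28 × (0.46 × 24.7 + 8.13) = 0.28 × 19.492 = 5.4578 mm/d
Monthly total = 5.4578 × 30 = 163.734 mm

163.7 mm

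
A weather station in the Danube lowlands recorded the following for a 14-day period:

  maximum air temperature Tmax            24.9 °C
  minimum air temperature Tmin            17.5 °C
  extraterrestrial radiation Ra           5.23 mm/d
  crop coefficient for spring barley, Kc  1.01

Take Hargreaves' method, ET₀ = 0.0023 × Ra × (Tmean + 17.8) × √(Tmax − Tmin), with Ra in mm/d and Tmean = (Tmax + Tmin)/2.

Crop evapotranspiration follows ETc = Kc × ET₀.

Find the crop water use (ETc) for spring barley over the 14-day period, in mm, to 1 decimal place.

Tmean = (24.9 + 17.5)/2 = 21.20 °C
ET₀ = 0.0023 × 5.23 × (21.20 + 17.8) × √7.4 = 0.0023 × 5.23 × 39.00 × 2.7203 = 1.2762 mm/d
ETc = Kc × ET₀ = 1.01 × 1.2762 = 1.2890 mm/d
Over 14 days: 1.2890 × 14 = 18.046 mm

18.0 mm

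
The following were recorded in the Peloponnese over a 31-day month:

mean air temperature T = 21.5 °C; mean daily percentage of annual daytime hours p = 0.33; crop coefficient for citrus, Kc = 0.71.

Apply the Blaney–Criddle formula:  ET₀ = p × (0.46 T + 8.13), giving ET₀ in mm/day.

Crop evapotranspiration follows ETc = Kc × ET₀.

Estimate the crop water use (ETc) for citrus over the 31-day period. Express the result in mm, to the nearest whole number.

ET₀ = 0.33 × (0.46 × 21.5 + 8.13) = 0.33 × 18.020 = 5.9466 mm/d
ETc = Kc × ET₀ = 0.71 × 5.9466 = 4.2221 mm/d
Over 31 days: 4.2221 × 31 = 130.885 mm

131 mm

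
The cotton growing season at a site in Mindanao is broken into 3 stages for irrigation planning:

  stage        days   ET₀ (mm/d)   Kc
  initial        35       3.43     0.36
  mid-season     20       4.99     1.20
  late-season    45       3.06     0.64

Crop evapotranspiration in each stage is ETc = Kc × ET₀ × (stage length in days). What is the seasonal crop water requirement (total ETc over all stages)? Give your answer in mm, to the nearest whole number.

initial: 0.36 × 3.43 × 35 = 43.22 mm
mid-season: 1.20 × 4.99 × 20 = 119.76 mm
late-season: 0.64 × 3.06 × 45 = 88.13 mm
Seasonal total = 251.11 mm

251 mm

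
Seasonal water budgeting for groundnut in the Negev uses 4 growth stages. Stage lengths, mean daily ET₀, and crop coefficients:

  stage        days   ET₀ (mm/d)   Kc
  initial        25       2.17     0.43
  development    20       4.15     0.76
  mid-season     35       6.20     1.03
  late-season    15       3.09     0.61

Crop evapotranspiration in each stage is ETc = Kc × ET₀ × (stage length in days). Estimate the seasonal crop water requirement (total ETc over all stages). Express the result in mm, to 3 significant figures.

338 mm

initial: 0.43 × 2.17 × 25 = 23.33 mm
development: 0.76 × 4.15 × 20 = 63.08 mm
mid-season: 1.03 × 6.20 × 35 = 223.51 mm
late-season: 0.61 × 3.09 × 15 = 28.27 mm
Seasonal total = 338.19 mm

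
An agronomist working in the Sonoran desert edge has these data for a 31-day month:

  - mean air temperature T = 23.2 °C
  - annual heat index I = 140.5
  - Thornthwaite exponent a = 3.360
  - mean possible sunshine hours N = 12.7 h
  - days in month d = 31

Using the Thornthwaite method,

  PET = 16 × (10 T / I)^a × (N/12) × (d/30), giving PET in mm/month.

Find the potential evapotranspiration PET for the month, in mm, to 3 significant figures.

10T/I = 10 × 23.2 / 140.5 = 1.6512
(10T/I)^a = 1.6512^3.360 = 5.3927
Uncorrected PET = 16 × 5.3927 = 86.283 mm
Correction = (N/12)(d/30) = (12.7/12)(31/30) = 1.0936
PET = 86.283 × 1.0936 = 94.359 mm/month

94.4 mm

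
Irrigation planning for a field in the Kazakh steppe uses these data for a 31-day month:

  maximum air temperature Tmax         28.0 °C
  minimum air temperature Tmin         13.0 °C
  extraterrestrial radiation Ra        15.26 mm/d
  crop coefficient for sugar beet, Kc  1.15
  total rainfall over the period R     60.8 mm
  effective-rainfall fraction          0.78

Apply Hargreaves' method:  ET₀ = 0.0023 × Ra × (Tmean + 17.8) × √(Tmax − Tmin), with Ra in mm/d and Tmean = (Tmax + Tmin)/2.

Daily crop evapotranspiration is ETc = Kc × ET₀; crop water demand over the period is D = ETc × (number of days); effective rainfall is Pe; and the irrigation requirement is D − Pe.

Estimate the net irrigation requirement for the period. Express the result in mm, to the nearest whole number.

138 mm

Tmean = (28.0 + 13.0)/2 = 20.50 °C
ET₀ = 0.0023 × 15.26 × (20.50 + 17.8) × √15.0 = 0.0023 × 15.26 × 38.30 × 3.8730 = 5.2063 mm/d
ETc = Kc × ET₀ = 1.15 × 5.2063 = 5.9872 mm/d
Crop demand D = ETc × 31 d = 5.9872 × 31 = 185.603 mm
Pe = 0.78 × 60.8 = 47.424 mm
D − Pe = 185.603 − 47.424 = 138.179 mm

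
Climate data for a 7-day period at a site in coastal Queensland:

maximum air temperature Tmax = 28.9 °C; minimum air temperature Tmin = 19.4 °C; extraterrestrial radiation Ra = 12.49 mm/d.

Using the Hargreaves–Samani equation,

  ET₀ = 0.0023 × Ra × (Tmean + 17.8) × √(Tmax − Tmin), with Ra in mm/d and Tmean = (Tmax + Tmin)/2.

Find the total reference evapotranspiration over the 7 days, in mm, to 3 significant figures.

Tmean = (28.9 + 19.4)/2 = 24.15 °C
ET₀ = 0.0023 × 12.49 × (24.15 + 17.8) × √9.5 = 0.0023 × 12.49 × 41.95 × 3.0822 = 3.7144 mm/d
Over 7 days: 3.7144 × 7 = 26.001 mm

26.0 mm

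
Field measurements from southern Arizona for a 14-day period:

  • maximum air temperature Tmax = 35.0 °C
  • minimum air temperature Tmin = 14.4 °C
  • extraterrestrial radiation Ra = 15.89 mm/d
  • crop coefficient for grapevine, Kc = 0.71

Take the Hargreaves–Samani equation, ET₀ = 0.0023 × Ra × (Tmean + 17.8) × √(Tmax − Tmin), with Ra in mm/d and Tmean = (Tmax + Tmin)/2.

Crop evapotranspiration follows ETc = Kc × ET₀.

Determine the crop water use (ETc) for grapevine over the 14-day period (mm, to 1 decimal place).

70.1 mm

Tmean = (35.0 + 14.4)/2 = 24.70 °C
ET₀ = 0.0023 × 15.89 × (24.70 + 17.8) × √20.6 = 0.0023 × 15.89 × 42.50 × 4.5387 = 7.0497 mm/d
ETc = Kc × ET₀ = 0.71 × 7.0497 = 5.0053 mm/d
Over 14 days: 5.0053 × 14 = 70.074 mm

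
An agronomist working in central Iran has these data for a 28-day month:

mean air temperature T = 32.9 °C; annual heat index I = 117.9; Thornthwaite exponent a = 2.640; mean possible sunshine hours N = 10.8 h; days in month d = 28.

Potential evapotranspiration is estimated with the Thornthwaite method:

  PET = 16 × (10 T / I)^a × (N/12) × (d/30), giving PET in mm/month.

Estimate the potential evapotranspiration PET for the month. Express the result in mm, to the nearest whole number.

10T/I = 10 × 32.9 / 117.9 = 2.7905
(10T/I)^a = 2.7905^2.640 = 15.0176
Uncorrected PET = 16 × 15.0176 = 240.282 mm
Correction = (N/12)(d/30) = (10.8/12)(28/30) = 0.8400
PET = 240.282 × 0.8400 = 201.837 mm/month

202 mm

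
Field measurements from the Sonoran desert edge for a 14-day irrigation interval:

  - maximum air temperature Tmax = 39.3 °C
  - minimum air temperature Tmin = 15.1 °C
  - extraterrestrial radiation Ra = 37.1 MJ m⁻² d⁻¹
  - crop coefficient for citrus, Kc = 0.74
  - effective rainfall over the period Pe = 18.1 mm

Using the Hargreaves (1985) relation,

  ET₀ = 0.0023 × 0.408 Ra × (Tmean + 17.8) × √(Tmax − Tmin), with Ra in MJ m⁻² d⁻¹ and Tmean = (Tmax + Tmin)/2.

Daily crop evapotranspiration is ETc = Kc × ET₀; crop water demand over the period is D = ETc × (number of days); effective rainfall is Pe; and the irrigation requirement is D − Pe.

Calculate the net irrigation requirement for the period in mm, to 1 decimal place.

61.7 mm

Tmean = (39.3 + 15.1)/2 = 27.20 °C
0.408 Ra = 0.408 × 37.1 = 15.1368 mm/d equivalent
ET₀ = 0.0023 × 15.1368 × (27.20 + 17.8) × √24.2 = 0.0023 × 15.1368 × 45.00 × 4.9193 = 7.7069 mm/d
ETc = Kc × ET₀ = 0.74 × 7.7069 = 5.7031 mm/d
Crop demand D = ETc × 14 d = 5.7031 × 14 = 79.843 mm
D − Pe = 79.843 − 18.1 = 61.743 mm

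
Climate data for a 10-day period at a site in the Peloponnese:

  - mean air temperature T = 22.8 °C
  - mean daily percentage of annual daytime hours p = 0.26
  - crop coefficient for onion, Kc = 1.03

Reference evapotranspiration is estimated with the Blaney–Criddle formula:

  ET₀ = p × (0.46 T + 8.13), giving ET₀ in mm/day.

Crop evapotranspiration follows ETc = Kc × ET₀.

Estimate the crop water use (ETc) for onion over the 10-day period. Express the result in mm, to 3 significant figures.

49.9 mm

ET₀ = 0.26 × (0.46 × 22.8 + 8.13) = 0.26 × 18.618 = 4.8407 mm/d
ETc = Kc × ET₀ = 1.03 × 4.8407 = 4.9859 mm/d
Over 10 days: 4.9859 × 10 = 49.859 mm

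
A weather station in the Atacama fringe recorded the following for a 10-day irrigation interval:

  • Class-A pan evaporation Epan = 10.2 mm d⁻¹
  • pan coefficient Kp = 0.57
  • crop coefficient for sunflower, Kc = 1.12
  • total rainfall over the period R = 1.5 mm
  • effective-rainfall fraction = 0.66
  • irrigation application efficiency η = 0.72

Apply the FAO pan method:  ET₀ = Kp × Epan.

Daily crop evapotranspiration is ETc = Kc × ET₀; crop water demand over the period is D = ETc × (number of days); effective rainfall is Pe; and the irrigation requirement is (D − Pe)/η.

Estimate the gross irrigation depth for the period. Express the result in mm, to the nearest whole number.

89 mm

ET₀ = 0.57 × 10.2 = 5.8140 mm/d
ETc = Kc × ET₀ = 1.12 × 5.8140 = 6.5117 mm/d
Crop demand D = ETc × 10 d = 6.5117 × 10 = 65.117 mm
Pe = 0.66 × 1.5 = 0.990 mm
D − Pe = 65.117 − 0.990 = 64.127 mm
Gross irrigation = 64.127 / 0.72 = 89.065 mm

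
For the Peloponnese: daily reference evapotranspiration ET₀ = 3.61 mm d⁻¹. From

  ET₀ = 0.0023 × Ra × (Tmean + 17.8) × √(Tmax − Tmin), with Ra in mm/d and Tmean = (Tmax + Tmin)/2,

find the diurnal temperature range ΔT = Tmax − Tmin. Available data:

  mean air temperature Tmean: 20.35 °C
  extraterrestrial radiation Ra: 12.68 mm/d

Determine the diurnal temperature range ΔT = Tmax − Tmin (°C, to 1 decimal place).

10.5 °C

√ΔT = ET₀ / [0.0023 × Ra × (Tmean+17.8)] = 3.61 / (0.0023 × 12.68 × 38.15) = 3.2446
ΔT = 3.2446² = 10.527 °C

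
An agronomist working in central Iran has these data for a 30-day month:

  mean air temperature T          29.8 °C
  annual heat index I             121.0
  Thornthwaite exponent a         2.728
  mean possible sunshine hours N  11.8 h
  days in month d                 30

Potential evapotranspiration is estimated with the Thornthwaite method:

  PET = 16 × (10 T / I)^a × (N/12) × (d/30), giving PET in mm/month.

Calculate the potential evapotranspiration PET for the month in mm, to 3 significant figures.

184 mm

10T/I = 10 × 29.8 / 121.0 = 2.4628
(10T/I)^a = 2.4628^2.728 = 11.6901
Uncorrected PET = 16 × 11.6901 = 187.042 mm
Correction = (N/12)(d/30) = (11.8/12)(30/30) = 0.9833
PET = 187.042 × 0.9833 = 183.918 mm/month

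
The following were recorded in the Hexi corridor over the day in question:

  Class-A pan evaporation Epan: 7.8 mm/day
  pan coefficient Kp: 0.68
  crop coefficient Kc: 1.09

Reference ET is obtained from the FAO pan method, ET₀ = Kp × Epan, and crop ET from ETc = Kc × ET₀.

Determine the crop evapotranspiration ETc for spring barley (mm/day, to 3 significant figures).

ET₀ = 0.68 × 7.8 = 5.3040 mm/d
ETc = Kc × ET₀ = 1.09 × 5.3040 = 5.7814 mm/d

5.78 mm/day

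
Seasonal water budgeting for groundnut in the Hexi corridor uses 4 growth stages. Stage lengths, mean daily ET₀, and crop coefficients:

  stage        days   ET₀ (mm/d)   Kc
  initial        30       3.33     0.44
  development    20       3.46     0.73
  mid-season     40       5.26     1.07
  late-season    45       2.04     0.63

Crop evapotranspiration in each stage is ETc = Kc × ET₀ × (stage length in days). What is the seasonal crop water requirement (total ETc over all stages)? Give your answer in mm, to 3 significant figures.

initial: 0.44 × 3.33 × 30 = 43.96 mm
development: 0.73 × 3.46 × 20 = 50.52 mm
mid-season: 1.07 × 5.26 × 40 = 225.13 mm
late-season: 0.63 × 2.04 × 45 = 57.83 mm
Seasonal total = 377.44 mm

377 mm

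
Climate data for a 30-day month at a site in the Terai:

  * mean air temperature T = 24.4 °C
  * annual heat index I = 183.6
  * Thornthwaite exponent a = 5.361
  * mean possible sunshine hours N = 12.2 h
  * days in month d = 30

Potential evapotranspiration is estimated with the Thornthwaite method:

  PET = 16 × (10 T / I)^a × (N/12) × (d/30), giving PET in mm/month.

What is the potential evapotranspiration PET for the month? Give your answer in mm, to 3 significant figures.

10T/I = 10 × 24.4 / 183.6 = 1.3290
(10T/I)^a = 1.3290^5.361 = 4.5943
Uncorrected PET = 16 × 4.5943 = 73.509 mm
Correction = (N/12)(d/30) = (12.2/12)(30/30) = 1.0167
PET = 73.509 × 1.0167 = 74.737 mm/month

74.7 mm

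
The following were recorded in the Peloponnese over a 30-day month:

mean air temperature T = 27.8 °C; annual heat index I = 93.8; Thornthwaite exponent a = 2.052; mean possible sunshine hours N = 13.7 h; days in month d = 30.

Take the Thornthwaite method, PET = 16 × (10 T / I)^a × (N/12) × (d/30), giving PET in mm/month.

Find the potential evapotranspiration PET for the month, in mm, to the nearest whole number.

170 mm

10T/I = 10 × 27.8 / 93.8 = 2.9638
(10T/I)^a = 2.9638^2.052 = 9.2947
Uncorrected PET = 16 × 9.2947 = 148.715 mm
Correction = (N/12)(d/30) = (13.7/12)(30/30) = 1.1417
PET = 148.715 × 1.1417 = 169.788 mm/month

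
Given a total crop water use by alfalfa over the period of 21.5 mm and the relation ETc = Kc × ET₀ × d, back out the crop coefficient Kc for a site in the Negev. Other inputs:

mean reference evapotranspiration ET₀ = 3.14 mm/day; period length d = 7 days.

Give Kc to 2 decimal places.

0.98

ETc = Kc × ET₀ × d  ⇒  Kc = ETc / (ET₀ × d)
Kc = 21.5 / (3.14 × 7) = 21.5 / 21.98 = 0.9782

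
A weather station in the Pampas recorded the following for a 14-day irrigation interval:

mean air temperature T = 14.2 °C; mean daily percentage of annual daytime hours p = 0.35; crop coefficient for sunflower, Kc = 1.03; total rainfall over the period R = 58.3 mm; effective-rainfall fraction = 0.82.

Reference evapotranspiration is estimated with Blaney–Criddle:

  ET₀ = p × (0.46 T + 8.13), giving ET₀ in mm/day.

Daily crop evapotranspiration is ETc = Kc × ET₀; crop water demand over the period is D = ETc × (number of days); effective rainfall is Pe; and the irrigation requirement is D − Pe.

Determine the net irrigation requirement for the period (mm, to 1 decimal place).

26.2 mm

ET₀ = 0.35 × (0.46 × 14.2 + 8.13) = 0.35 × 14.662 = 5.1317 mm/d
ETc = Kc × ET₀ = 1.03 × 5.1317 = 5.2857 mm/d
Crop demand D = ETc × 14 d = 5.2857 × 14 = 74.000 mm
Pe = 0.82 × 58.3 = 47.806 mm
D − Pe = 74.000 − 47.806 = 26.194 mm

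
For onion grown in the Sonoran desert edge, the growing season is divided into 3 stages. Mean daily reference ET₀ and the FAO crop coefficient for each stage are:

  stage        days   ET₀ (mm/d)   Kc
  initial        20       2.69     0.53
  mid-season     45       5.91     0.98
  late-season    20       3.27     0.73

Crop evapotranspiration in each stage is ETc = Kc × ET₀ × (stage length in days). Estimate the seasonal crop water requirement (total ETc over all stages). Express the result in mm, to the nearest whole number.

initial: 0.53 × 2.69 × 20 = 28.51 mm
mid-season: 0.98 × 5.91 × 45 = 260.63 mm
late-season: 0.73 × 3.27 × 20 = 47.74 mm
Seasonal total = 336.88 mm

337 mm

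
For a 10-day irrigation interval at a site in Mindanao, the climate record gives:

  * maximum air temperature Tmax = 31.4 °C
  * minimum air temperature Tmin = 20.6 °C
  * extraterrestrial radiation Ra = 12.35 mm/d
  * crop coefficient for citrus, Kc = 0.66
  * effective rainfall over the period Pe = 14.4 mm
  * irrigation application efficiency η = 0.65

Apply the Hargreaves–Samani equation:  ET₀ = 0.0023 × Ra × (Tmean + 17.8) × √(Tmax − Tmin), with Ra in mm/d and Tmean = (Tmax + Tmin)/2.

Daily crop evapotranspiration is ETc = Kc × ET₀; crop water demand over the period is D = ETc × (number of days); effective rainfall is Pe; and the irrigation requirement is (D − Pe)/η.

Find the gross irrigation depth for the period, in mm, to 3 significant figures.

Tmean = (31.4 + 20.6)/2 = 26.00 °C
ET₀ = 0.0023 × 12.35 × (26.00 + 17.8) × √10.8 = 0.0023 × 12.35 × 43.80 × 3.2863 = 4.0886 mm/d
ETc = Kc × ET₀ = 0.66 × 4.0886 = 2.6985 mm/d
Crop demand D = ETc × 10 d = 2.6985 × 10 = 26.985 mm
D − Pe = 26.985 − 14.4 = 12.585 mm
Gross irrigation = 12.585 / 0.65 = 19.362 mm

19.4 mm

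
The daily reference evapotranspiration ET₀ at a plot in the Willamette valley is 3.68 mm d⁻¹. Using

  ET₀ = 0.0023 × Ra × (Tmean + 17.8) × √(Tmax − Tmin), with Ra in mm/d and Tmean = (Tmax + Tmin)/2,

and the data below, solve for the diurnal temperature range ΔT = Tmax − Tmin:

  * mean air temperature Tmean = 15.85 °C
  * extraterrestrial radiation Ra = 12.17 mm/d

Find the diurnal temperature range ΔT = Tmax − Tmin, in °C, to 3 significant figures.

√ΔT = ET₀ / [0.0023 × Ra × (Tmean+17.8)] = 3.68 / (0.0023 × 12.17 × 33.65) = 3.9070
ΔT = 3.9070² = 15.265 °C

15.3 °C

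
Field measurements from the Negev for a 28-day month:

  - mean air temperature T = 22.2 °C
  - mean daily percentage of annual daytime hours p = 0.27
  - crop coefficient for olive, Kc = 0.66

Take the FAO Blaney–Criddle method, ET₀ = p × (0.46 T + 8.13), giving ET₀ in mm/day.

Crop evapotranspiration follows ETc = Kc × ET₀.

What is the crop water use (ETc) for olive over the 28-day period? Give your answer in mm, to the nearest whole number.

ET₀ = 0.27 × (0.46 × 22.2 + 8.13) = 0.27 × 18.342 = 4.9523 mm/d
ETc = Kc × ET₀ = 0.66 × 4.9523 = 3.2685 mm/d
Over 28 days: 3.2685 × 28 = 91.518 mm

92 mm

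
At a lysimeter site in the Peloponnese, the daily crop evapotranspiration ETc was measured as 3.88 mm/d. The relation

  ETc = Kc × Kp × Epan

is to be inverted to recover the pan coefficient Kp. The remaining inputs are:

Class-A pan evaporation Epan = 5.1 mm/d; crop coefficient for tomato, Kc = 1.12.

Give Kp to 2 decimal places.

ETc = Kc × Kp × Epan  ⇒  Kp = ETc / (Kc × Epan)
Kp = 3.88 / (1.12 × 5.1) = 3.88 / 5.712 = 0.6793

0.68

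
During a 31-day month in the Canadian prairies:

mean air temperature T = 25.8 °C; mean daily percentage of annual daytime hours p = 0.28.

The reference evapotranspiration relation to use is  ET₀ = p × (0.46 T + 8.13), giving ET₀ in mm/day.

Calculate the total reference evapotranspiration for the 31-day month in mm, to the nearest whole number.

ET₀ = 0.28 × (0.46 × 25.8 + 8.13) = 0.28 × 19.998 = 5.5994 mm/d
Monthly total = 5.5994 × 31 = 173.581 mm

174 mm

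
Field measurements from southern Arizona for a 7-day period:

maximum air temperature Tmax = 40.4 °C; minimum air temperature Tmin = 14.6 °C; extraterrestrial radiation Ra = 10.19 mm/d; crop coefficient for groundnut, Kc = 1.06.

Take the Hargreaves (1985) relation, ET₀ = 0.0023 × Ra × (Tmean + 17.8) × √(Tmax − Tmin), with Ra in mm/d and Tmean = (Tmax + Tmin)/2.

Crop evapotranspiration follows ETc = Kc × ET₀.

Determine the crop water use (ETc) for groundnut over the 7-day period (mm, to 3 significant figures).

Tmean = (40.4 + 14.6)/2 = 27.50 °C
ET₀ = 0.0023 × 10.19 × (27.50 + 17.8) × √25.8 = 0.0023 × 10.19 × 45.30 × 5.0794 = 5.3928 mm/d
ETc = Kc × ET₀ = 1.06 × 5.3928 = 5.7164 mm/d
Over 7 days: 5.7164 × 7 = 40.015 mm

40.0 mm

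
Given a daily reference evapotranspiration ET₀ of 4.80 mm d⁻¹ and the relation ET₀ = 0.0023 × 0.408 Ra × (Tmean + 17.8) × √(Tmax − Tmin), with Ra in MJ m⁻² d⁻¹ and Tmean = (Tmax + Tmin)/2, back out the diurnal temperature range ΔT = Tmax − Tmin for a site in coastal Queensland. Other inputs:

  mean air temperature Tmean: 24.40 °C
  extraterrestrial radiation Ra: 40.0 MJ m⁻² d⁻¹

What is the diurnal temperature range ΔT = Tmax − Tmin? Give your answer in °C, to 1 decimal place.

9.2 °C

√ΔT = ET₀ / [0.0023 × 0.408 × Ra × (Tmean+17.8)] = 4.80 / (0.0023 × 16.3200 × 42.20) = 3.0303
ΔT = 3.0303² = 9.183 °C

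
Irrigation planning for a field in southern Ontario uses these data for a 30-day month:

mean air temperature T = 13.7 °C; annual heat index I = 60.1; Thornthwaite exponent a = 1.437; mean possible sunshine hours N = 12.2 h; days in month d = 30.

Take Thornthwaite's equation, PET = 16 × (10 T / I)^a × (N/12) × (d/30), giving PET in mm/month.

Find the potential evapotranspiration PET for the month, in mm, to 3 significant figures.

10T/I = 10 × 13.7 / 60.1 = 2.2795
(10T/I)^a = 2.2795^1.437 = 3.2675
Uncorrected PET = 16 × 3.2675 = 52.280 mm
Correction = (N/12)(d/30) = (12.2/12)(30/30) = 1.0167
PET = 52.280 × 1.0167 = 53.153 mm/month

53.2 mm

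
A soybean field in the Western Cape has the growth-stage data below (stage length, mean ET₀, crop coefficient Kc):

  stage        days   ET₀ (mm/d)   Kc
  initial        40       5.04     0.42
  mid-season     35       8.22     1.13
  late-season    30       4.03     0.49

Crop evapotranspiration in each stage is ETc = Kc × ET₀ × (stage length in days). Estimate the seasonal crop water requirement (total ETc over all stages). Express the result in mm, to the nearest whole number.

initial: 0.42 × 5.04 × 40 = 84.67 mm
mid-season: 1.13 × 8.22 × 35 = 325.10 mm
late-season: 0.49 × 4.03 × 30 = 59.24 mm
Seasonal total = 469.01 mm

469 mm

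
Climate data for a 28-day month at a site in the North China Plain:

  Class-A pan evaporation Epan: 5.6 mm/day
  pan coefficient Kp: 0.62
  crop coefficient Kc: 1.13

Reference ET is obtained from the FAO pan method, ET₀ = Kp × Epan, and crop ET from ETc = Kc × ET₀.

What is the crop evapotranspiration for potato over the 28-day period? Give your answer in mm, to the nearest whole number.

ET₀ = 0.62 × 5.6 = 3.4720 mm/d
ETc = Kc × ET₀ = 1.13 × 3.4720 = 3.9234 mm/d
Over 28 days: 3.9234 × 28 = 109.855 mm

110 mm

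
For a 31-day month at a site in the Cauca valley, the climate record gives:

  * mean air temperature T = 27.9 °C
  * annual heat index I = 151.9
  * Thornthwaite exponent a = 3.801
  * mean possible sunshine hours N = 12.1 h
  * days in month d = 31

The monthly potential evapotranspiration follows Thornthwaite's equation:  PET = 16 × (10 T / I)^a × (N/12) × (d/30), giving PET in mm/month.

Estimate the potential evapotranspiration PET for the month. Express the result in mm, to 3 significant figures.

10T/I = 10 × 27.9 / 151.9 = 1.8367
(10T/I)^a = 1.8367^3.801 = 10.0835
Uncorrected PET = 16 × 10.0835 = 161.336 mm
Correction = (N/12)(d/30) = (12.1/12)(31/30) = 1.0419
PET = 161.336 × 1.0419 = 168.096 mm/month

168 mm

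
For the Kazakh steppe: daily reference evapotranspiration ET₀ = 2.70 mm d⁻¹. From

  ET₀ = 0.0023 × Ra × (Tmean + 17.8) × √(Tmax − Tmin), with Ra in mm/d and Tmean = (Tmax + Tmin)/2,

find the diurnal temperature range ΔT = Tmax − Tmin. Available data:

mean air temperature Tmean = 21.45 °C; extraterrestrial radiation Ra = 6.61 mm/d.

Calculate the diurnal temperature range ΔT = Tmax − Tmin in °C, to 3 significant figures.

√ΔT = ET₀ / [0.0023 × Ra × (Tmean+17.8)] = 2.70 / (0.0023 × 6.61 × 39.25) = 4.5248
ΔT = 4.5248² = 20.474 °C

20.5 °C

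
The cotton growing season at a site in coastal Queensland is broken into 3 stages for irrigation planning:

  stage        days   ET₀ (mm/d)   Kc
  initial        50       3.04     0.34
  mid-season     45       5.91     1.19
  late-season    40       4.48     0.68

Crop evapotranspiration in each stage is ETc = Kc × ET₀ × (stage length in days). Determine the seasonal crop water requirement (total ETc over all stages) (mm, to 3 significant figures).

initial: 0.34 × 3.04 × 50 = 51.68 mm
mid-season: 1.19 × 5.91 × 45 = 316.48 mm
late-season: 0.68 × 4.48 × 40 = 121.86 mm
Seasonal total = 490.02 mm

490 mm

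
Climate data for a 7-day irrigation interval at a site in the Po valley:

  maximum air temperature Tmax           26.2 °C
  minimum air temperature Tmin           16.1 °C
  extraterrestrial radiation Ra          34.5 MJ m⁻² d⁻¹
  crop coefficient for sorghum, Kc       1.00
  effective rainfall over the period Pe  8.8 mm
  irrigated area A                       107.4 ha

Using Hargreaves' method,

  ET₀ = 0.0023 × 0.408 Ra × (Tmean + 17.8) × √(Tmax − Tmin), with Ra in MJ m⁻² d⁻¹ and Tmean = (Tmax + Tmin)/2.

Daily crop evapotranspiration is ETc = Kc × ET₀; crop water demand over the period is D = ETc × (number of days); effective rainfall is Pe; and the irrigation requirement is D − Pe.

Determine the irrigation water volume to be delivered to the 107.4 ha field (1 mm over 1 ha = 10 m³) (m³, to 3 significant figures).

20700 m³

Tmean = (26.2 + 16.1)/2 = 21.15 °C
0.408 Ra = 0.408 × 34.5 = 14.0760 mm/d equivalent
ET₀ = 0.0023 × 14.0760 × (21.15 + 17.8) × √10.1 = 0.0023 × 14.0760 × 38.95 × 3.1780 = 4.0075 mm/d
ETc = Kc × ET₀ = 1.00 × 4.0075 = 4.0075 mm/d
Crop demand D = ETc × 7 d = 4.0075 × 7 = 28.053 mm
D − Pe = 28.053 − 8.8 = 19.253 mm
Volume = 19.253 mm × 107.4 ha × 10 = 20677.7 m³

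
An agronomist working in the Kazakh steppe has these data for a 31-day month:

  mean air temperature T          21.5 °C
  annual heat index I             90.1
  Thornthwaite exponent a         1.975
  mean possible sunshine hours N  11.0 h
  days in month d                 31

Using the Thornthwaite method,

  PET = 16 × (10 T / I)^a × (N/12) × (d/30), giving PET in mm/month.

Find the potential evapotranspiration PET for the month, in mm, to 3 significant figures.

10T/I = 10 × 21.5 / 90.1 = 2.3862
(10T/I)^a = 2.3862^1.975 = 5.5715
Uncorrected PET = 16 × 5.5715 = 89.144 mm
Correction = (N/12)(d/30) = (11.0/12)(31/30) = 0.9472
PET = 89.144 × 0.9472 = 84.437 mm/month

84.4 mm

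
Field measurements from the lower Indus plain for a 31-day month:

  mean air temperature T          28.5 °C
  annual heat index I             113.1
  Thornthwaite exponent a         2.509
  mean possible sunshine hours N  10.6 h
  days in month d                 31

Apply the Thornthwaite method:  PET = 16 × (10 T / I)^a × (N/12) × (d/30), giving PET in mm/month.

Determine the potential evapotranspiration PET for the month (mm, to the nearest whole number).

148 mm

10T/I = 10 × 28.5 / 113.1 = 2.5199
(10T/I)^a = 2.5199^2.509 = 10.1641
Uncorrected PET = 16 × 10.1641 = 162.626 mm
Correction = (N/12)(d/30) = (10.6/12)(31/30) = 0.9128
PET = 162.626 × 0.9128 = 148.445 mm/month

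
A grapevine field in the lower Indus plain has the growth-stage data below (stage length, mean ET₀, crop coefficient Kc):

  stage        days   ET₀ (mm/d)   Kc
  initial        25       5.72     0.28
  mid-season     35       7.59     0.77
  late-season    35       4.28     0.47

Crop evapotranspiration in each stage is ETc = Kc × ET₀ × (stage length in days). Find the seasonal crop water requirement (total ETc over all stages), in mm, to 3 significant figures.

315 mm

initial: 0.28 × 5.72 × 25 = 40.04 mm
mid-season: 0.77 × 7.59 × 35 = 204.55 mm
late-season: 0.47 × 4.28 × 35 = 70.41 mm
Seasonal total = 315.00 mm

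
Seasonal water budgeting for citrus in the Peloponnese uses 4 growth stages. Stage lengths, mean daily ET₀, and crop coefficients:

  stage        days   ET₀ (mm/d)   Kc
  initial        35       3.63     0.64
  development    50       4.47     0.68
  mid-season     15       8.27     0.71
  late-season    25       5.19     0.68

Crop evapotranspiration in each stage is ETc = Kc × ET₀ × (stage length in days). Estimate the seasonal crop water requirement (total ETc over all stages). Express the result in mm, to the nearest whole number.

initial: 0.64 × 3.63 × 35 = 81.31 mm
development: 0.68 × 4.47 × 50 = 151.98 mm
mid-season: 0.71 × 8.27 × 15 = 88.08 mm
late-season: 0.68 × 5.19 × 25 = 88.23 mm
Seasonal total = 409.60 mm

410 mm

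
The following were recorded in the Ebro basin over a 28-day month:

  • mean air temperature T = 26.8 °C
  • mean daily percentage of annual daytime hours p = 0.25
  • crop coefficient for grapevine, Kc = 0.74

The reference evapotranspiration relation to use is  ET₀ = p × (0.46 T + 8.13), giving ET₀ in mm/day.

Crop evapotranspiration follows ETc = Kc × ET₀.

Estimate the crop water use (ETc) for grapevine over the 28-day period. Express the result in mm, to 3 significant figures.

106 mm

ET₀ = 0.25 × (0.46 × 26.8 + 8.13) = 0.25 × 20.458 = 5.1145 mm/d
ETc = Kc × ET₀ = 0.74 × 5.1145 = 3.7847 mm/d
Over 28 days: 3.7847 × 28 = 105.972 mm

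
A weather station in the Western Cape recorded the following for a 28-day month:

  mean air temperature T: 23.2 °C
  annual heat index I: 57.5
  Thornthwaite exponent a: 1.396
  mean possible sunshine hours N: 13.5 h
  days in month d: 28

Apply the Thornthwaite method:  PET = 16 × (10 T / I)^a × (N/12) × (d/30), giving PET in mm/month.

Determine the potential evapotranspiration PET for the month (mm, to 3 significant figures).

118 mm

10T/I = 10 × 23.2 / 57.5 = 4.0348
(10T/I)^a = 4.0348^1.396 = 7.0102
Uncorrected PET = 16 × 7.0102 = 112.163 mm
Correction = (N/12)(d/30) = (13.5/12)(28/30) = 1.0500
PET = 112.163 × 1.0500 = 117.771 mm/month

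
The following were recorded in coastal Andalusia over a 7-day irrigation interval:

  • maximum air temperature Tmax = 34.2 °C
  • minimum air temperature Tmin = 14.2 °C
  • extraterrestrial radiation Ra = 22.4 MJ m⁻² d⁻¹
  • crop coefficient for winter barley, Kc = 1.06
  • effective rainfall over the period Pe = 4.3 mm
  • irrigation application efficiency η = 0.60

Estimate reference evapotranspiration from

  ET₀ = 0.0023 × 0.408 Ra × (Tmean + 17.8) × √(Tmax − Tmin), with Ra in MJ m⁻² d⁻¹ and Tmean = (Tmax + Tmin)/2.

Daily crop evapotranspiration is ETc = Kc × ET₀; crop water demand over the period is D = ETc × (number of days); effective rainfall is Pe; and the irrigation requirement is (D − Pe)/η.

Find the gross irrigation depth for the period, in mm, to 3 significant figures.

41.7 mm

Tmean = (34.2 + 14.2)/2 = 24.20 °C
0.408 Ra = 0.408 × 22.4 = 9.1392 mm/d equivalent
ET₀ = 0.0023 × 9.1392 × (24.20 + 17.8) × √20.0 = 0.0023 × 9.1392 × 42.00 × 4.4721 = 3.9482 mm/d
ETc = Kc × ET₀ = 1.06 × 3.9482 = 4.1851 mm/d
Crop demand D = ETc × 7 d = 4.1851 × 7 = 29.296 mm
D − Pe = 29.296 − 4.3 = 24.996 mm
Gross irrigation = 24.996 / 0.60 = 41.660 mm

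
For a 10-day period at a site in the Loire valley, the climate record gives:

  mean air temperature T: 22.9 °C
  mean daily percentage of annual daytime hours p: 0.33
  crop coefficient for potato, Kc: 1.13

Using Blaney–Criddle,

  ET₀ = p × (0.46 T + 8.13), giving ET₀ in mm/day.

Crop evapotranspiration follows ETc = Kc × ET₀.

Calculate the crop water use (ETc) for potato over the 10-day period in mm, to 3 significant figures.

69.6 mm

ET₀ = 0.33 × (0.46 × 22.9 + 8.13) = 0.33 × 18.664 = 6.1591 mm/d
ETc = Kc × ET₀ = 1.13 × 6.1591 = 6.9598 mm/d
Over 10 days: 6.9598 × 10 = 69.598 mm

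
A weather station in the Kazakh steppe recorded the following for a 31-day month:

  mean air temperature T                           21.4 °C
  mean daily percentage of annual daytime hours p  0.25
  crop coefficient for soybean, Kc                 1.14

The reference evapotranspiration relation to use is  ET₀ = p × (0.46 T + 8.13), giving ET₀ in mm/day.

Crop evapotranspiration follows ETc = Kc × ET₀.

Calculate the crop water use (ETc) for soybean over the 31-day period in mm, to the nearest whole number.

159 mm

ET₀ = 0.25 × (0.46 × 21.4 + 8.13) = 0.25 × 17.974 = 4.4935 mm/d
ETc = Kc × ET₀ = 1.14 × 4.4935 = 5.1226 mm/d
Over 31 days: 5.1226 × 31 = 158.801 mm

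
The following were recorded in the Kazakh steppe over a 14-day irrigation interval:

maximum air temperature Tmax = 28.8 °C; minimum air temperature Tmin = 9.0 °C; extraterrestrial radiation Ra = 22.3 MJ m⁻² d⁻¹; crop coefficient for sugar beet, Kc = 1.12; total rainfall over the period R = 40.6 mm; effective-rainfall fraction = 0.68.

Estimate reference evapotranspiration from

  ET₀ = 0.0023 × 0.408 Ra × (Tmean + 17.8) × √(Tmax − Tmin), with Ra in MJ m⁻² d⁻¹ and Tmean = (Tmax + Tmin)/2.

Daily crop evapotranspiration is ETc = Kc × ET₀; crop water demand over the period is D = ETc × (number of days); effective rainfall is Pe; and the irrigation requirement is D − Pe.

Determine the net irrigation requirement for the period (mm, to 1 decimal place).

26.0 mm

Tmean = (28.8 + 9.0)/2 = 18.90 °C
0.408 Ra = 0.408 × 22.3 = 9.0984 mm/d equivalent
ET₀ = 0.0023 × 9.0984 × (18.90 + 17.8) × √19.8 = 0.0023 × 9.0984 × 36.70 × 4.4497 = 3.4174 mm/d
ETc = Kc × ET₀ = 1.12 × 3.4174 = 3.8275 mm/d
Crop demand D = ETc × 14 d = 3.8275 × 14 = 53.585 mm
Pe = 0.68 × 40.6 = 27.608 mm
D − Pe = 53.585 − 27.608 = 25.977 mm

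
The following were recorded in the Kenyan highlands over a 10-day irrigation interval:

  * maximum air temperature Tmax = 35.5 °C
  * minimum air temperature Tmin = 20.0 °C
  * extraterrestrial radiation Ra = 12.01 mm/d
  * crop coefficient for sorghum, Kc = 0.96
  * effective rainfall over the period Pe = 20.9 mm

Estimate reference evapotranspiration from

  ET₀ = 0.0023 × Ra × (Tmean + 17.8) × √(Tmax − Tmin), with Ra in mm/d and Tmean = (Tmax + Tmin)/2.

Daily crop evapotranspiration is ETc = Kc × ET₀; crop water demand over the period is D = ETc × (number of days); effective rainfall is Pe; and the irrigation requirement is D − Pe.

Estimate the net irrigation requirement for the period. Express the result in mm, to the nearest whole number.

27 mm

Tmean = (35.5 + 20.0)/2 = 27.75 °C
ET₀ = 0.0023 × 12.01 × (27.75 + 17.8) × √15.5 = 0.0023 × 12.01 × 45.55 × 3.9370 = 4.9536 mm/d
ETc = Kc × ET₀ = 0.96 × 4.9536 = 4.7555 mm/d
Crop demand D = ETc × 10 d = 4.7555 × 10 = 47.555 mm
D − Pe = 47.555 − 20.9 = 26.655 mm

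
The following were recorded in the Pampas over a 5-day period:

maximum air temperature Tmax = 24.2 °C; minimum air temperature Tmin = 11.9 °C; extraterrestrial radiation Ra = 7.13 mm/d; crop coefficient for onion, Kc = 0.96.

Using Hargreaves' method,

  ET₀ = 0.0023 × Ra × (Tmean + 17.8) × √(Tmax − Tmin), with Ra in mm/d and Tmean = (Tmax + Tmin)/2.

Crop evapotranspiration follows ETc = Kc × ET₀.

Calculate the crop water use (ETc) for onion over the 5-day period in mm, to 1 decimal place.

Tmean = (24.2 + 11.9)/2 = 18.05 °C
ET₀ = 0.0023 × 7.13 × (18.05 + 17.8) × √12.3 = 0.0023 × 7.13 × 35.85 × 3.5071 = 2.0618 mm/d
ETc = Kc × ET₀ = 0.96 × 2.0618 = 1.9793 mm/d
Over 5 days: 1.9793 × 5 = 9.897 mm

9.9 mm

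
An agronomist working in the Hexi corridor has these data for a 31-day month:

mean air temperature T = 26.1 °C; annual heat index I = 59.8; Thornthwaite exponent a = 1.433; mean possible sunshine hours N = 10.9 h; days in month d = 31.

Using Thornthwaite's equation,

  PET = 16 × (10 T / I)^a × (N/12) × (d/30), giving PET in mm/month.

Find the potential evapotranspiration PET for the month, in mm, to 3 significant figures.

10T/I = 10 × 26.1 / 59.8 = 4.3645
(10T/I)^a = 4.3645^1.433 = 8.2609
Uncorrected PET = 16 × 8.2609 = 132.174 mm
Correction = (N/12)(d/30) = (10.9/12)(31/30) = 0.9386
PET = 132.174 × 0.9386 = 124.059 mm/month

124 mm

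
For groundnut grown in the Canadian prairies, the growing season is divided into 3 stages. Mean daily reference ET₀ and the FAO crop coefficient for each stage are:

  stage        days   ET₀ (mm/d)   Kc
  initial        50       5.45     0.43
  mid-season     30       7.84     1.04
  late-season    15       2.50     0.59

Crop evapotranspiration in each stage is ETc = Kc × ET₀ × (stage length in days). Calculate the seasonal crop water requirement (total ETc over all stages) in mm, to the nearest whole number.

384 mm

initial: 0.43 × 5.45 × 50 = 117.18 mm
mid-season: 1.04 × 7.84 × 30 = 244.61 mm
late-season: 0.59 × 2.50 × 15 = 22.13 mm
Seasonal total = 383.92 mm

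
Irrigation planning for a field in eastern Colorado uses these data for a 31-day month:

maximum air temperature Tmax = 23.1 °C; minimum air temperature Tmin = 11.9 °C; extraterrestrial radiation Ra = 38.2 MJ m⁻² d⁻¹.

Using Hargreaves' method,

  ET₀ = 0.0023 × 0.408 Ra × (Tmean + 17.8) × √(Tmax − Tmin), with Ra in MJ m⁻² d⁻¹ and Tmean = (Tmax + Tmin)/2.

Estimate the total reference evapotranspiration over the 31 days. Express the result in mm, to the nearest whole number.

131 mm

Tmean = (23.1 + 11.9)/2 = 17.50 °C
0.408 Ra = 0.408 × 38.2 = 15.5856 mm/d equivalent
ET₀ = 0.0023 × 15.5856 × (17.50 + 17.8) × √11.2 = 0.0023 × 15.5856 × 35.30 × 3.3466 = 4.2348 mm/d
Over 31 days: 4.2348 × 31 = 131.279 mm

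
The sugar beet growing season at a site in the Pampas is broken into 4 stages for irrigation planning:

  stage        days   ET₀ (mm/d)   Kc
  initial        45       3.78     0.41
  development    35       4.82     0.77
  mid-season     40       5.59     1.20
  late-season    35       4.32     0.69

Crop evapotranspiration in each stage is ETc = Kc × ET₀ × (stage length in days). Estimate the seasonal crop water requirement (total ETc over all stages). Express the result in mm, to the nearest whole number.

initial: 0.41 × 3.78 × 45 = 69.74 mm
development: 0.77 × 4.82 × 35 = 129.90 mm
mid-season: 1.20 × 5.59 × 40 = 268.32 mm
late-season: 0.69 × 4.32 × 35 = 104.33 mm
Seasonal total = 572.29 mm

572 mm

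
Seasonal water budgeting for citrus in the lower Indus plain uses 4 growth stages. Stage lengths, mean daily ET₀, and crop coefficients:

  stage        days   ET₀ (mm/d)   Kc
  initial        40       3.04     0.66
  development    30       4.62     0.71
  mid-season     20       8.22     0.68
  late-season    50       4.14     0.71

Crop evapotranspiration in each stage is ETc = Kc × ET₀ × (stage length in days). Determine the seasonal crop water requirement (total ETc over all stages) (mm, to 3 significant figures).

437 mm

initial: 0.66 × 3.04 × 40 = 80.26 mm
development: 0.71 × 4.62 × 30 = 98.41 mm
mid-season: 0.68 × 8.22 × 20 = 111.79 mm
late-season: 0.71 × 4.14 × 50 = 146.97 mm
Seasonal total = 437.43 mm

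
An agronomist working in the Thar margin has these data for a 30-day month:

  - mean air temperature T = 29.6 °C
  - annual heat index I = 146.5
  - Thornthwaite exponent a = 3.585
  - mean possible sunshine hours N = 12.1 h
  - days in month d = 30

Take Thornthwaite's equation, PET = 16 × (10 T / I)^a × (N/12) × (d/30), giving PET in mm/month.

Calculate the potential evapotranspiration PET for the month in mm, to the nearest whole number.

201 mm

10T/I = 10 × 29.6 / 146.5 = 2.0205
(10T/I)^a = 2.0205^3.585 = 12.4472
Uncorrected PET = 16 × 12.4472 = 199.155 mm
Correction = (N/12)(d/30) = (12.1/12)(30/30) = 1.0083
PET = 199.155 × 1.0083 = 200.808 mm/month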